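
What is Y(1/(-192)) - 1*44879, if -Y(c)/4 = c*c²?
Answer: -79412133887/1769472 ≈ -44879.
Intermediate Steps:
Y(c) = -4*c³ (Y(c) = -4*c*c² = -4*c³)
Y(1/(-192)) - 1*44879 = -4*(1/(-192))³ - 1*44879 = -4*(-1/192)³ - 44879 = -4*(-1/7077888) - 44879 = 1/1769472 - 44879 = -79412133887/1769472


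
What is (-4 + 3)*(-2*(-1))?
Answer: -2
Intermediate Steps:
(-4 + 3)*(-2*(-1)) = -1*2 = -2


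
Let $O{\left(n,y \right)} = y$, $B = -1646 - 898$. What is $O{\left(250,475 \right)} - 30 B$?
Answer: $76795$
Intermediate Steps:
$B = -2544$ ($B = -1646 - 898 = -2544$)
$O{\left(250,475 \right)} - 30 B = 475 - -76320 = 475 + 76320 = 76795$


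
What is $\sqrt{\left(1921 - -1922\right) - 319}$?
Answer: $2 \sqrt{881} \approx 59.363$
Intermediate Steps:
$\sqrt{\left(1921 - -1922\right) - 319} = \sqrt{\left(1921 + 1922\right) - 319} = \sqrt{3843 - 319} = \sqrt{3524} = 2 \sqrt{881}$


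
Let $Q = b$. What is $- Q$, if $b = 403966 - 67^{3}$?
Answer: $-103203$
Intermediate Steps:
$b = 103203$ ($b = 403966 - 300763 = 103203$)
$Q = 103203$
$- Q = \left(-1\right) 103203 = -103203$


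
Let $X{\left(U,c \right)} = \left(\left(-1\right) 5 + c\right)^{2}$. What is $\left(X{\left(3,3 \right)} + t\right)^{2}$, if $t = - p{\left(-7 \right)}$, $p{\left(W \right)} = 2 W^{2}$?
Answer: $8836$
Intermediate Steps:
$X{\left(U,c \right)} = \left(-5 + c\right)^{2}$
$t = -98$ ($t = - 2 \left(-7\right)^{2} = - 2 \cdot 49 = \left(-1\right) 98 = -98$)
$\left(X{\left(3,3 \right)} + t\right)^{2} = \left(\left(-5 + 3\right)^{2} - 98\right)^{2} = \left(\left(-2\right)^{2} - 98\right)^{2} = \left(4 - 98\right)^{2} = \left(-94\right)^{2} = 8836$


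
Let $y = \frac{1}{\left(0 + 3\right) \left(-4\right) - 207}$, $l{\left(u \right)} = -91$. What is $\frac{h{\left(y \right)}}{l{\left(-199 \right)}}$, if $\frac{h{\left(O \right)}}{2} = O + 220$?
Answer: $- \frac{96358}{19929} \approx -4.8351$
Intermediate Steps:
$y = - \frac{1}{219}$ ($y = \frac{1}{3 \left(-4\right) - 207} = \frac{1}{-12 - 207} = \frac{1}{-219} = - \frac{1}{219} \approx -0.0045662$)
$h{\left(O \right)} = 440 + 2 O$ ($h{\left(O \right)} = 2 \left(O + 220\right) = 2 \left(220 + O\right) = 440 + 2 O$)
$\frac{h{\left(y \right)}}{l{\left(-199 \right)}} = \frac{440 + 2 \left(- \frac{1}{219}\right)}{-91} = \left(440 - \frac{2}{219}\right) \left(- \frac{1}{91}\right) = \frac{96358}{219} \left(- \frac{1}{91}\right) = - \frac{96358}{19929}$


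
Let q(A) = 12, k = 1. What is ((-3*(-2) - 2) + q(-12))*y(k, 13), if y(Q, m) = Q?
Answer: 16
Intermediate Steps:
((-3*(-2) - 2) + q(-12))*y(k, 13) = ((-3*(-2) - 2) + 12)*1 = ((6 - 2) + 12)*1 = (4 + 12)*1 = 16*1 = 16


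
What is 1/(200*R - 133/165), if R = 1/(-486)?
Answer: -13365/16273 ≈ -0.82130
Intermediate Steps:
R = -1/486 ≈ -0.0020576
1/(200*R - 133/165) = 1/(200*(-1/486) - 133/165) = 1/(-100/243 - 133*1/165) = 1/(-100/243 - 133/165) = 1/(-16273/13365) = -13365/16273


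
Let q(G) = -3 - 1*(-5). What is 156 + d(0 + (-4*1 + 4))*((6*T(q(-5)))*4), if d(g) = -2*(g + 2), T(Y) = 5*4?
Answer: -1764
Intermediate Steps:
q(G) = 2 (q(G) = -3 + 5 = 2)
T(Y) = 20
d(g) = -4 - 2*g (d(g) = -2*(2 + g) = -4 - 2*g)
156 + d(0 + (-4*1 + 4))*((6*T(q(-5)))*4) = 156 + (-4 - 2*(0 + (-4*1 + 4)))*((6*20)*4) = 156 + (-4 - 2*(0 + (-4 + 4)))*(120*4) = 156 + (-4 - 2*(0 + 0))*480 = 156 + (-4 - 2*0)*480 = 156 + (-4 + 0)*480 = 156 - 4*480 = 156 - 1920 = -1764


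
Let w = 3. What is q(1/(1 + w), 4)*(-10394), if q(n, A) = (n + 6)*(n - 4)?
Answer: 1948875/8 ≈ 2.4361e+5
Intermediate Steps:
q(n, A) = (-4 + n)*(6 + n) (q(n, A) = (6 + n)*(-4 + n) = (-4 + n)*(6 + n))
q(1/(1 + w), 4)*(-10394) = (-24 + (1/(1 + 3))**2 + 2/(1 + 3))*(-10394) = (-24 + (1/4)**2 + 2/4)*(-10394) = (-24 + (1/4)**2 + 2*(1/4))*(-10394) = (-24 + 1/16 + 1/2)*(-10394) = -375/16*(-10394) = 1948875/8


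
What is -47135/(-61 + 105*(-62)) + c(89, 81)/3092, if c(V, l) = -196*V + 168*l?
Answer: 30133766/5079383 ≈ 5.9326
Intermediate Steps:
-47135/(-61 + 105*(-62)) + c(89, 81)/3092 = -47135/(-61 + 105*(-62)) + (-196*89 + 168*81)/3092 = -47135/(-61 - 6510) + (-17444 + 13608)*(1/3092) = -47135/(-6571) - 3836*1/3092 = -47135*(-1/6571) - 959/773 = 47135/6571 - 959/773 = 30133766/5079383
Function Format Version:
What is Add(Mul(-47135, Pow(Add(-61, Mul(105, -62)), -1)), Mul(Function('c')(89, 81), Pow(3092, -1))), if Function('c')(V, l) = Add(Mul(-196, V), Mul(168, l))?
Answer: Rational(30133766, 5079383) ≈ 5.9326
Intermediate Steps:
Add(Mul(-47135, Pow(Add(-61, Mul(105, -62)), -1)), Mul(Function('c')(89, 81), Pow(3092, -1))) = Add(Mul(-47135, Pow(Add(-61, Mul(105, -62)), -1)), Mul(Add(Mul(-196, 89), Mul(168, 81)), Pow(3092, -1))) = Add(Mul(-47135, Pow(Add(-61, -6510), -1)), Mul(Add(-17444, 13608), Rational(1, 3092))) = Add(Mul(-47135, Pow(-6571, -1)), Mul(-3836, Rational(1, 3092))) = Add(Mul(-47135, Rational(-1, 6571)), Rational(-959, 773)) = Add(Rational(47135, 6571), Rational(-959, 773)) = Rational(30133766, 5079383)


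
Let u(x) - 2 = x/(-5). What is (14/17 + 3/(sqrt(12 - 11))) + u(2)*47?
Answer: 6717/85 ≈ 79.024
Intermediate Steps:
u(x) = 2 - x/5 (u(x) = 2 + x/(-5) = 2 + x*(-1/5) = 2 - x/5)
(14/17 + 3/(sqrt(12 - 11))) + u(2)*47 = (14/17 + 3/(sqrt(12 - 11))) + (2 - 1/5*2)*47 = (14*(1/17) + 3/(sqrt(1))) + (2 - 2/5)*47 = (14/17 + 3/1) + (8/5)*47 = (14/17 + 3*1) + 376/5 = (14/17 + 3) + 376/5 = 65/17 + 376/5 = 6717/85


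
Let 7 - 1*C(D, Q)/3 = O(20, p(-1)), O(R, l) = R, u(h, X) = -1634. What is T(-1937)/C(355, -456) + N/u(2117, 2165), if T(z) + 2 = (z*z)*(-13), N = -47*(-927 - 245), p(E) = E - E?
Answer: 13282863415/10621 ≈ 1.2506e+6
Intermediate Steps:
p(E) = 0
C(D, Q) = -39 (C(D, Q) = 21 - 3*20 = 21 - 60 = -39)
N = 55084 (N = -47*(-1172) = 55084)
T(z) = -2 - 13*z² (T(z) = -2 + (z*z)*(-13) = -2 + z²*(-13) = -2 - 13*z²)
T(-1937)/C(355, -456) + N/u(2117, 2165) = (-2 - 13*(-1937)²)/(-39) + 55084/(-1634) = (-2 - 13*3751969)*(-1/39) + 55084*(-1/1634) = (-2 - 48775597)*(-1/39) - 27542/817 = -48775599*(-1/39) - 27542/817 = 16258533/13 - 27542/817 = 13282863415/10621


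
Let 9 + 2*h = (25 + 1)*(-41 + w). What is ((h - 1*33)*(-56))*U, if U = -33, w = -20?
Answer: -1534764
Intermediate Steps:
h = -1595/2 (h = -9/2 + ((25 + 1)*(-41 - 20))/2 = -9/2 + (26*(-61))/2 = -9/2 + (½)*(-1586) = -9/2 - 793 = -1595/2 ≈ -797.50)
((h - 1*33)*(-56))*U = ((-1595/2 - 1*33)*(-56))*(-33) = ((-1595/2 - 33)*(-56))*(-33) = -1661/2*(-56)*(-33) = 46508*(-33) = -1534764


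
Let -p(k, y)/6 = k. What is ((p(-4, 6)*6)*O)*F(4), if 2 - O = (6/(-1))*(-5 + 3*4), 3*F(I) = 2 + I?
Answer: 12672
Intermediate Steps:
p(k, y) = -6*k
F(I) = ⅔ + I/3 (F(I) = (2 + I)/3 = ⅔ + I/3)
O = 44 (O = 2 - 6/(-1)*(-5 + 3*4) = 2 - 6*(-1)*(-5 + 12) = 2 - (-6)*7 = 2 - 1*(-42) = 2 + 42 = 44)
((p(-4, 6)*6)*O)*F(4) = ((-6*(-4)*6)*44)*(⅔ + (⅓)*4) = ((24*6)*44)*(⅔ + 4/3) = (144*44)*2 = 6336*2 = 12672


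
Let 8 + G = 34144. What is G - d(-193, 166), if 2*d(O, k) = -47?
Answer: 68319/2 ≈ 34160.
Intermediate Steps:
G = 34136 (G = -8 + 34144 = 34136)
d(O, k) = -47/2 (d(O, k) = (½)*(-47) = -47/2)
G - d(-193, 166) = 34136 - 1*(-47/2) = 34136 + 47/2 = 68319/2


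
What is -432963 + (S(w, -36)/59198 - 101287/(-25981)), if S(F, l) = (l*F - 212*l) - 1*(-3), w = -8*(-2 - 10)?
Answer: -665901050631769/1538023238 ≈ -4.3296e+5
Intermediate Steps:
w = 96 (w = -8*(-12) = 96)
S(F, l) = 3 - 212*l + F*l (S(F, l) = (F*l - 212*l) + 3 = (-212*l + F*l) + 3 = 3 - 212*l + F*l)
-432963 + (S(w, -36)/59198 - 101287/(-25981)) = -432963 + ((3 - 212*(-36) + 96*(-36))/59198 - 101287/(-25981)) = -432963 + ((3 + 7632 - 3456)*(1/59198) - 101287*(-1/25981)) = -432963 + (4179*(1/59198) + 101287/25981) = -432963 + (4179/59198 + 101287/25981) = -432963 + 6104562425/1538023238 = -665901050631769/1538023238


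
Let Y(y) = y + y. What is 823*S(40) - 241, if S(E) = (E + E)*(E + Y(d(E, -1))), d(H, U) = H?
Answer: 7900559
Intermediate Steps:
Y(y) = 2*y
S(E) = 6*E**2 (S(E) = (E + E)*(E + 2*E) = (2*E)*(3*E) = 6*E**2)
823*S(40) - 241 = 823*(6*40**2) - 241 = 823*(6*1600) - 241 = 823*9600 - 241 = 7900800 - 241 = 7900559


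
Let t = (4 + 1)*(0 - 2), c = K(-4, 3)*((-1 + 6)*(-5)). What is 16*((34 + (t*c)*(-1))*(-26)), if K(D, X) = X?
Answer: 297856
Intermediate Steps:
c = -75 (c = 3*((-1 + 6)*(-5)) = 3*(5*(-5)) = 3*(-25) = -75)
t = -10 (t = 5*(-2) = -10)
16*((34 + (t*c)*(-1))*(-26)) = 16*((34 - 10*(-75)*(-1))*(-26)) = 16*((34 + 750*(-1))*(-26)) = 16*((34 - 750)*(-26)) = 16*(-716*(-26)) = 16*18616 = 297856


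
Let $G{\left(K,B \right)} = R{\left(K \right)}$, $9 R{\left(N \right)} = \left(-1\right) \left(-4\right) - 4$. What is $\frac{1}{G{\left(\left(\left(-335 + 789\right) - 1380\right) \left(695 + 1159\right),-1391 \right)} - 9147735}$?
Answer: $- \frac{1}{9147735} \approx -1.0932 \cdot 10^{-7}$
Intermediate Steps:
$R{\left(N \right)} = 0$ ($R{\left(N \right)} = \frac{\left(-1\right) \left(-4\right) - 4}{9} = \frac{4 - 4}{9} = \frac{1}{9} \cdot 0 = 0$)
$G{\left(K,B \right)} = 0$
$\frac{1}{G{\left(\left(\left(-335 + 789\right) - 1380\right) \left(695 + 1159\right),-1391 \right)} - 9147735} = \frac{1}{0 - 9147735} = \frac{1}{-9147735} = - \frac{1}{9147735}$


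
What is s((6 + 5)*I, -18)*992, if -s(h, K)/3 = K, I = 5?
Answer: 53568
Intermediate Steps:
s(h, K) = -3*K
s((6 + 5)*I, -18)*992 = -3*(-18)*992 = 54*992 = 53568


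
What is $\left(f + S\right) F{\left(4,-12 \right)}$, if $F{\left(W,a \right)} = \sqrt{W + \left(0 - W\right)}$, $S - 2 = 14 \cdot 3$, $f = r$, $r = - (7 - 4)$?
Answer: $0$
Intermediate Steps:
$r = -3$ ($r = \left(-1\right) 3 = -3$)
$f = -3$
$S = 44$ ($S = 2 + 14 \cdot 3 = 2 + 42 = 44$)
$F{\left(W,a \right)} = 0$ ($F{\left(W,a \right)} = \sqrt{W - W} = \sqrt{0} = 0$)
$\left(f + S\right) F{\left(4,-12 \right)} = \left(-3 + 44\right) 0 = 41 \cdot 0 = 0$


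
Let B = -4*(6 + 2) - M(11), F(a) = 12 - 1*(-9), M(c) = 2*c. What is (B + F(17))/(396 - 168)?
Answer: -11/76 ≈ -0.14474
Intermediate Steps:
F(a) = 21 (F(a) = 12 + 9 = 21)
B = -54 (B = -4*(6 + 2) - 2*11 = -4*8 - 1*22 = -32 - 22 = -54)
(B + F(17))/(396 - 168) = (-54 + 21)/(396 - 168) = -33/228 = (1/228)*(-33) = -11/76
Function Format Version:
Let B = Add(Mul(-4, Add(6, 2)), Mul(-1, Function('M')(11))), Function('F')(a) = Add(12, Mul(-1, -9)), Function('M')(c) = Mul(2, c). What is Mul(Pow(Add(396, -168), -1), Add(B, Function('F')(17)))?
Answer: Rational(-11, 76) ≈ -0.14474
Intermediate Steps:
Function('F')(a) = 21 (Function('F')(a) = Add(12, 9) = 21)
B = -54 (B = Add(Mul(-4, Add(6, 2)), Mul(-1, Mul(2, 11))) = Add(Mul(-4, 8), Mul(-1, 22)) = Add(-32, -22) = -54)
Mul(Pow(Add(396, -168), -1), Add(B, Function('F')(17))) = Mul(Pow(Add(396, -168), -1), Add(-54, 21)) = Mul(Pow(228, -1), -33) = Mul(Rational(1, 228), -33) = Rational(-11, 76)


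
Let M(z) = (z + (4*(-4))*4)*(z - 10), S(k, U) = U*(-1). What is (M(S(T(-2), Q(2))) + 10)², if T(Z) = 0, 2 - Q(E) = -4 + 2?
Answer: 925444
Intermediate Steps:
Q(E) = 4 (Q(E) = 2 - (-4 + 2) = 2 - 1*(-2) = 2 + 2 = 4)
S(k, U) = -U
M(z) = (-64 + z)*(-10 + z) (M(z) = (z - 16*4)*(-10 + z) = (z - 64)*(-10 + z) = (-64 + z)*(-10 + z))
(M(S(T(-2), Q(2))) + 10)² = ((640 + (-1*4)² - (-74)*4) + 10)² = ((640 + (-4)² - 74*(-4)) + 10)² = ((640 + 16 + 296) + 10)² = (952 + 10)² = 962² = 925444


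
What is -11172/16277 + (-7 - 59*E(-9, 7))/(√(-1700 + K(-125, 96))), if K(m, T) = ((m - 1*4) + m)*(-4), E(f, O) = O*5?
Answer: -11172/16277 + 1036*I*√19/57 ≈ -0.68637 + 79.225*I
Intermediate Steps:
E(f, O) = 5*O
K(m, T) = 16 - 8*m (K(m, T) = ((m - 4) + m)*(-4) = ((-4 + m) + m)*(-4) = (-4 + 2*m)*(-4) = 16 - 8*m)
-11172/16277 + (-7 - 59*E(-9, 7))/(√(-1700 + K(-125, 96))) = -11172/16277 + (-7 - 295*7)/(√(-1700 + (16 - 8*(-125)))) = -11172*1/16277 + (-7 - 59*35)/(√(-1700 + (16 + 1000))) = -11172/16277 + (-7 - 2065)/(√(-1700 + 1016)) = -11172/16277 - 2072*(-I*√19/114) = -11172/16277 - (-1036)*I*√19/57 = -11172/16277 + 1036*I*√19/57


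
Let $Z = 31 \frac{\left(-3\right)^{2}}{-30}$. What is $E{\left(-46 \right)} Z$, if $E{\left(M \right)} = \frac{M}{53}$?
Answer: $\frac{2139}{265} \approx 8.0717$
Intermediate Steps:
$Z = - \frac{93}{10}$ ($Z = 31 \cdot 9 \left(- \frac{1}{30}\right) = 31 \left(- \frac{3}{10}\right) = - \frac{93}{10} \approx -9.3$)
$E{\left(M \right)} = \frac{M}{53}$ ($E{\left(M \right)} = M \frac{1}{53} = \frac{M}{53}$)
$E{\left(-46 \right)} Z = \frac{1}{53} \left(-46\right) \left(- \frac{93}{10}\right) = \left(- \frac{46}{53}\right) \left(- \frac{93}{10}\right) = \frac{2139}{265}$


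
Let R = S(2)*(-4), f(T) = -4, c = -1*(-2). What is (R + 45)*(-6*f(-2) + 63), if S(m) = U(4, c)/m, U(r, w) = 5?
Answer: 3045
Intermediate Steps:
c = 2
S(m) = 5/m
R = -10 (R = (5/2)*(-4) = -10)
(R + 45)*(-6*f(-2) + 63) = (-10 + 45)*(-6*(-4) + 63) = 35*(24 + 63) = 35*87 = 3045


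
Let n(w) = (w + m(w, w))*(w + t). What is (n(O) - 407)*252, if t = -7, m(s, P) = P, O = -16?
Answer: 82908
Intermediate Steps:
n(w) = 2*w*(-7 + w) (n(w) = (w + w)*(w - 7) = (2*w)*(-7 + w) = 2*w*(-7 + w))
(n(O) - 407)*252 = (2*(-16)*(-7 - 16) - 407)*252 = (2*(-16)*(-23) - 407)*252 = (736 - 407)*252 = 329*252 = 82908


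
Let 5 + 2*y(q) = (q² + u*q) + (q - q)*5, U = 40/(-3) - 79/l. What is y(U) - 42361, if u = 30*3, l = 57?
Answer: -139439086/3249 ≈ -42918.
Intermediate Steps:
u = 90
U = -839/57 (U = 40/(-3) - 79/57 = 40*(-⅓) - 79*1/57 = -40/3 - 79/57 = -839/57 ≈ -14.719)
y(q) = -5/2 + q²/2 + 45*q (y(q) = -5/2 + ((q² + 90*q) + (q - q)*5)/2 = -5/2 + ((q² + 90*q) + 0*5)/2 = -5/2 + ((q² + 90*q) + 0)/2 = -5/2 + (q² + 90*q)/2 = -5/2 + (q²/2 + 45*q) = -5/2 + q²/2 + 45*q)
y(U) - 42361 = (-5/2 + (-839/57)²/2 + 45*(-839/57)) - 42361 = (-5/2 + (½)*(703921/3249) - 12585/19) - 42361 = (-5/2 + 703921/6498 - 12585/19) - 42361 = -1808197/3249 - 42361 = -139439086/3249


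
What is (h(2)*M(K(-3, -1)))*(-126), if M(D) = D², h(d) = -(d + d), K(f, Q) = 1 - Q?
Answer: 2016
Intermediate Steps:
h(d) = -2*d
(h(2)*M(K(-3, -1)))*(-126) = ((-2*2)*(1 - 1*(-1))²)*(-126) = -4*(1 + 1)²*(-126) = -4*2²*(-126) = -4*4*(-126) = -16*(-126) = 2016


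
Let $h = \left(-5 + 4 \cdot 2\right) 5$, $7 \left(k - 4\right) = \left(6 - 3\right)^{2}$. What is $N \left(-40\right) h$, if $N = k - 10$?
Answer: $\frac{19800}{7} \approx 2828.6$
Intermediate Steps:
$k = \frac{37}{7}$ ($k = 4 + \frac{\left(6 - 3\right)^{2}}{7} = 4 + \frac{3^{2}}{7} = 4 + \frac{1}{7} \cdot 9 = 4 + \frac{9}{7} = \frac{37}{7} \approx 5.2857$)
$N = - \frac{33}{7}$ ($N = \frac{37}{7} - 10 = - \frac{33}{7} \approx -4.7143$)
$h = 15$ ($h = \left(-5 + 8\right) 5 = 3 \cdot 5 = 15$)
$N \left(-40\right) h = \left(- \frac{33}{7}\right) \left(-40\right) 15 = \frac{1320}{7} \cdot 15 = \frac{19800}{7}$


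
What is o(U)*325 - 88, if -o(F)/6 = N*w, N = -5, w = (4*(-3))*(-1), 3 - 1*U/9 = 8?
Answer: 116912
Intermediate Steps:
U = -45 (U = 27 - 9*8 = 27 - 72 = -45)
w = 12 (w = -12*(-1) = 12)
o(F) = 360 (o(F) = -(-30)*12 = -6*(-60) = 360)
o(U)*325 - 88 = 360*325 - 88 = 117000 - 88 = 116912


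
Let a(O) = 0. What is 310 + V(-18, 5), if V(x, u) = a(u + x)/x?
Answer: 310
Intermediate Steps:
V(x, u) = 0 (V(x, u) = 0/x = 0)
310 + V(-18, 5) = 310 + 0 = 310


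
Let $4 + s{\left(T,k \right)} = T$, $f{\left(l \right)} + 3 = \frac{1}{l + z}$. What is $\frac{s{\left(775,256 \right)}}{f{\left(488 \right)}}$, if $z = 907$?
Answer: $- \frac{1075545}{4184} \approx -257.06$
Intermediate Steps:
$f{\left(l \right)} = -3 + \frac{1}{907 + l}$ ($f{\left(l \right)} = -3 + \frac{1}{l + 907} = -3 + \frac{1}{907 + l}$)
$s{\left(T,k \right)} = -4 + T$
$\frac{s{\left(775,256 \right)}}{f{\left(488 \right)}} = \frac{-4 + 775}{\frac{1}{907 + 488} \left(-2720 - 1464\right)} = \frac{771}{\frac{1}{1395} \left(-2720 - 1464\right)} = \frac{771}{\frac{1}{1395} \left(-4184\right)} = \frac{771}{- \frac{4184}{1395}} = 771 \left(- \frac{1395}{4184}\right) = - \frac{1075545}{4184}$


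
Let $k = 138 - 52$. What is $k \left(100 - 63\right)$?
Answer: $3182$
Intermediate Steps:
$k = 86$
$k \left(100 - 63\right) = 86 \left(100 - 63\right) = 86 \cdot 37 = 3182$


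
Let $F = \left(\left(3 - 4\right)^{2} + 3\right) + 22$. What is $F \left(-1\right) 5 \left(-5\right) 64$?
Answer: $41600$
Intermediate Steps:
$F = 26$ ($F = \left(\left(-1\right)^{2} + 3\right) + 22 = \left(1 + 3\right) + 22 = 4 + 22 = 26$)
$F \left(-1\right) 5 \left(-5\right) 64 = 26 \left(-1\right) 5 \left(-5\right) 64 = 26 \left(\left(-5\right) \left(-5\right)\right) 64 = 26 \cdot 25 \cdot 64 = 650 \cdot 64 = 41600$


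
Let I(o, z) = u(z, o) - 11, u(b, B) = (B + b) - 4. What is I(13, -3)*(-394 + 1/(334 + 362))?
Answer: 1371115/696 ≈ 1970.0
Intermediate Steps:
u(b, B) = -4 + B + b
I(o, z) = -15 + o + z (I(o, z) = (-4 + o + z) - 11 = -15 + o + z)
I(13, -3)*(-394 + 1/(334 + 362)) = (-15 + 13 - 3)*(-394 + 1/(334 + 362)) = -5*(-394 + 1/696) = -5*(-274223/696) = 1371115/696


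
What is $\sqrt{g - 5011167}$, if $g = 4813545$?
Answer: $3 i \sqrt{21958} \approx 444.55 i$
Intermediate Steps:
$\sqrt{g - 5011167} = \sqrt{4813545 - 5011167} = \sqrt{-197622} = 3 i \sqrt{21958}$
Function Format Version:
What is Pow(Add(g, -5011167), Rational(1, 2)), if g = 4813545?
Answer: Mul(3, I, Pow(21958, Rational(1, 2))) ≈ Mul(444.55, I)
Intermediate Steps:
Pow(Add(g, -5011167), Rational(1, 2)) = Pow(Add(4813545, -5011167), Rational(1, 2)) = Pow(-197622, Rational(1, 2)) = Mul(3, I, Pow(21958, Rational(1, 2)))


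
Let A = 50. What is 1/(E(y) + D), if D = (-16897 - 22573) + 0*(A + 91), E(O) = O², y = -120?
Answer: -1/25070 ≈ -3.9888e-5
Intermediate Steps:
D = -39470 (D = (-16897 - 22573) + 0*(50 + 91) = -39470 + 0*141 = -39470 + 0 = -39470)
1/(E(y) + D) = 1/((-120)² - 39470) = 1/(14400 - 39470) = 1/(-25070) = -1/25070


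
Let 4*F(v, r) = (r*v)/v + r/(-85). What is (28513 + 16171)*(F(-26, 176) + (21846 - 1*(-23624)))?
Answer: 172866577864/85 ≈ 2.0337e+9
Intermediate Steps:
F(v, r) = 21*r/85 (F(v, r) = ((r*v)/v + r/(-85))/4 = (r + r*(-1/85))/4 = (r - r/85)/4 = (84*r/85)/4 = 21*r/85)
(28513 + 16171)*(F(-26, 176) + (21846 - 1*(-23624))) = (28513 + 16171)*((21/85)*176 + (21846 - 1*(-23624))) = 44684*(3696/85 + (21846 + 23624)) = 44684*(3696/85 + 45470) = 44684*(3868646/85) = 172866577864/85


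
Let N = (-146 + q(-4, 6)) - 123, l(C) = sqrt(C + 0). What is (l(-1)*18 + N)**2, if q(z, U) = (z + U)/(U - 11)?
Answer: 1806309/25 - 48492*I/5 ≈ 72252.0 - 9698.4*I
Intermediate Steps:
l(C) = sqrt(C)
q(z, U) = (U + z)/(-11 + U)
N = -1347/5 (N = (-146 + (6 - 4)/(-11 + 6)) - 123 = (-146 + 2/(-5)) - 123 = (-146 - 1/5*2) - 123 = (-146 - 2/5) - 123 = -732/5 - 123 = -1347/5 ≈ -269.40)
(l(-1)*18 + N)**2 = (sqrt(-1)*18 - 1347/5)**2 = (I*18 - 1347/5)**2 = (18*I - 1347/5)**2 = (-1347/5 + 18*I)**2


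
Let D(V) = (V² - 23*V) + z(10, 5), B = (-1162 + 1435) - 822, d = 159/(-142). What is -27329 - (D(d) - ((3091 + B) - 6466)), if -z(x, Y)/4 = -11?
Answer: -631617283/20164 ≈ -31324.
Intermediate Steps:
z(x, Y) = 44 (z(x, Y) = -4*(-11) = 44)
d = -159/142 (d = 159*(-1/142) = -159/142 ≈ -1.1197)
B = -549 (B = 273 - 822 = -549)
D(V) = 44 + V² - 23*V (D(V) = (V² - 23*V) + 44 = 44 + V² - 23*V)
-27329 - (D(d) - ((3091 + B) - 6466)) = -27329 - ((44 + (-159/142)² - 23*(-159/142)) - ((3091 - 549) - 6466)) = -27329 - ((44 + 25281/20164 + 3657/142) - (2542 - 6466)) = -27329 - (1431791/20164 - 1*(-3924)) = -27329 - (1431791/20164 + 3924) = -27329 - 1*80555327/20164 = -27329 - 80555327/20164 = -631617283/20164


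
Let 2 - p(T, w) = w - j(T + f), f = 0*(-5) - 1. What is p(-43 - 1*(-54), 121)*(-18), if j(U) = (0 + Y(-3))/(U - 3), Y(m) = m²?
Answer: 14832/7 ≈ 2118.9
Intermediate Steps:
f = -1 (f = 0 - 1 = -1)
j(U) = 9/(-3 + U) (j(U) = (0 + (-3)²)/(U - 3) = (0 + 9)/(-3 + U) = 9/(-3 + U))
p(T, w) = 2 - w + 9/(-4 + T) (p(T, w) = 2 - (w - 9/(-3 + (T - 1))) = 2 - (w - 9/(-3 + (-1 + T))) = 2 - (w - 9/(-4 + T)) = 2 + (-w + 9/(-4 + T)) = 2 - w + 9/(-4 + T))
p(-43 - 1*(-54), 121)*(-18) = ((9 + (-4 + (-43 - 1*(-54)))*(2 - 1*121))/(-4 + (-43 - 1*(-54))))*(-18) = ((9 + (-4 + (-43 + 54))*(2 - 121))/(-4 + (-43 + 54)))*(-18) = ((9 + (-4 + 11)*(-119))/(-4 + 11))*(-18) = ((9 + 7*(-119))/7)*(-18) = ((9 - 833)/7)*(-18) = ((⅐)*(-824))*(-18) = -824/7*(-18) = 14832/7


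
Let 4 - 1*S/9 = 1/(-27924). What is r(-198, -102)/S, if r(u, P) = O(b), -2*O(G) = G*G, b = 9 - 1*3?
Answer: -55848/111697 ≈ -0.50000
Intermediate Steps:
b = 6 (b = 9 - 3 = 6)
O(G) = -G**2/2 (O(G) = -G*G/2 = -G**2/2)
r(u, P) = -18 (r(u, P) = -1/2*6**2 = -1/2*36 = -18)
S = 335091/9308 (S = 36 - 9/(-27924) = 36 - 9*(-1/27924) = 36 + 3/9308 = 335091/9308 ≈ 36.000)
r(-198, -102)/S = -18/335091/9308 = -18*9308/335091 = -55848/111697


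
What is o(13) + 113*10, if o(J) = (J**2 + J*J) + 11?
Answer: 1479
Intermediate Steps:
o(J) = 11 + 2*J**2 (o(J) = (J**2 + J**2) + 11 = 2*J**2 + 11 = 11 + 2*J**2)
o(13) + 113*10 = (11 + 2*13**2) + 113*10 = (11 + 2*169) + 1130 = (11 + 338) + 1130 = 349 + 1130 = 1479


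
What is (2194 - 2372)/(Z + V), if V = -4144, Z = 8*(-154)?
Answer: 89/2688 ≈ 0.033110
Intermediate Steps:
Z = -1232
(2194 - 2372)/(Z + V) = (2194 - 2372)/(-1232 - 4144) = -178/(-5376) = -178*(-1/5376) = 89/2688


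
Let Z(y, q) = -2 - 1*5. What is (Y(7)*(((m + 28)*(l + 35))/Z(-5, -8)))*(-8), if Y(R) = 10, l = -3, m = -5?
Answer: 58880/7 ≈ 8411.4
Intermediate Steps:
Z(y, q) = -7 (Z(y, q) = -2 - 5 = -7)
(Y(7)*(((m + 28)*(l + 35))/Z(-5, -8)))*(-8) = (10*(((-5 + 28)*(-3 + 35))/(-7)))*(-8) = (10*((23*32)*(-⅐)))*(-8) = (10*(736*(-⅐)))*(-8) = (10*(-736/7))*(-8) = -7360/7*(-8) = 58880/7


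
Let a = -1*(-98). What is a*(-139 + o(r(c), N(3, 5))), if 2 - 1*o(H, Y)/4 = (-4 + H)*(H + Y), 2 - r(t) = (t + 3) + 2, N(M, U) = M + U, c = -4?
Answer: -2254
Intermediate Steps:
r(t) = -3 - t (r(t) = 2 - ((t + 3) + 2) = 2 - ((3 + t) + 2) = 2 - (5 + t) = 2 + (-5 - t) = -3 - t)
o(H, Y) = 8 - 4*(-4 + H)*(H + Y)
a = 98
a*(-139 + o(r(c), N(3, 5))) = 98*(-139 + (8 - 4*(-3 - 1*(-4))**2 + 16*(-3 - 1*(-4)) + 16*(3 + 5) - 4*(-3 - 1*(-4))*(3 + 5))) = 98*(-139 + (8 - 4*(-3 + 4)**2 + 16*(-3 + 4) + 16*8 - 4*(-3 + 4)*8)) = 98*(-139 + (8 - 4*1**2 + 16*1 + 128 - 4*1*8)) = 98*(-139 + (8 - 4*1 + 16 + 128 - 32)) = 98*(-139 + (8 - 4 + 16 + 128 - 32)) = 98*(-139 + 116) = 98*(-23) = -2254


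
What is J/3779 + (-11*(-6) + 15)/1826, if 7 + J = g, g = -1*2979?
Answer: -5146337/6900454 ≈ -0.74580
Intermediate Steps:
g = -2979
J = -2986 (J = -7 - 2979 = -2986)
J/3779 + (-11*(-6) + 15)/1826 = -2986/3779 + (-11*(-6) + 15)/1826 = -2986*1/3779 + (66 + 15)*(1/1826) = -2986/3779 + 81*(1/1826) = -2986/3779 + 81/1826 = -5146337/6900454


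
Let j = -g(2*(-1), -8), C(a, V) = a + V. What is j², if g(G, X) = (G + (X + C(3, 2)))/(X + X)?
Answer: 25/256 ≈ 0.097656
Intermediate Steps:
C(a, V) = V + a
g(G, X) = (5 + G + X)/(2*X) (g(G, X) = (G + (X + (2 + 3)))/(X + X) = (G + (X + 5))/((2*X)) = (G + (5 + X))*(1/(2*X)) = (5 + G + X)*(1/(2*X)) = (5 + G + X)/(2*X))
j = -5/16 (j = -(5 + 2*(-1) - 8)/(2*(-8)) = -(-1)*(5 - 2 - 8)/(2*8) = -(-1)*(-5)/(2*8) = -1*5/16 = -5/16 ≈ -0.31250)
j² = (-5/16)² = 25/256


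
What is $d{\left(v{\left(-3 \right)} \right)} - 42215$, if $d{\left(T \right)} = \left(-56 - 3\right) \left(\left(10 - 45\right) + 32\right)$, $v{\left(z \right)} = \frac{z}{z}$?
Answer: $-42038$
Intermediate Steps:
$v{\left(z \right)} = 1$
$d{\left(T \right)} = 177$ ($d{\left(T \right)} = - 59 \left(-35 + 32\right) = \left(-59\right) \left(-3\right) = 177$)
$d{\left(v{\left(-3 \right)} \right)} - 42215 = 177 - 42215 = -42038$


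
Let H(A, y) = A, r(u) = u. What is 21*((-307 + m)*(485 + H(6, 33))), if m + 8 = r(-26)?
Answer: -3516051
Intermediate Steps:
m = -34 (m = -8 - 26 = -34)
21*((-307 + m)*(485 + H(6, 33))) = 21*((-307 - 34)*(485 + 6)) = 21*(-341*491) = 21*(-167431) = -3516051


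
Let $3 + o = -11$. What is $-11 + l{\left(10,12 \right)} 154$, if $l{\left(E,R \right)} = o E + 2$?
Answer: $-21263$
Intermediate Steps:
$o = -14$ ($o = -3 - 11 = -14$)
$l{\left(E,R \right)} = 2 - 14 E$ ($l{\left(E,R \right)} = - 14 E + 2 = 2 - 14 E$)
$-11 + l{\left(10,12 \right)} 154 = -11 + \left(2 - 140\right) 154 = -11 - 21252 = -21263$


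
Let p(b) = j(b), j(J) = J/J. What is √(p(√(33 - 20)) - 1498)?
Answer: I*√1497 ≈ 38.691*I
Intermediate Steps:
j(J) = 1
p(b) = 1
√(p(√(33 - 20)) - 1498) = √(1 - 1498) = √(-1497) = I*√1497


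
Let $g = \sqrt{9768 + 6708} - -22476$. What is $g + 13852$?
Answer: $36328 + 2 \sqrt{4119} \approx 36456.0$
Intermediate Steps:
$g = 22476 + 2 \sqrt{4119}$ ($g = \sqrt{16476} + 22476 = 2 \sqrt{4119} + 22476 = 22476 + 2 \sqrt{4119} \approx 22604.0$)
$g + 13852 = \left(22476 + 2 \sqrt{4119}\right) + 13852 = 36328 + 2 \sqrt{4119}$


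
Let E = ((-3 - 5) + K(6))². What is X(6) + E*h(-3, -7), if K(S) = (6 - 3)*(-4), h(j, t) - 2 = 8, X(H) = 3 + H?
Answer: 4009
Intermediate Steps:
h(j, t) = 10 (h(j, t) = 2 + 8 = 10)
K(S) = -12 (K(S) = 3*(-4) = -12)
E = 400 (E = ((-3 - 5) - 12)² = (-8 - 12)² = (-20)² = 400)
X(6) + E*h(-3, -7) = (3 + 6) + 400*10 = 9 + 4000 = 4009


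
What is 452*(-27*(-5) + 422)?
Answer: 251764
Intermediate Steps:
452*(-27*(-5) + 422) = 452*(135 + 422) = 452*557 = 251764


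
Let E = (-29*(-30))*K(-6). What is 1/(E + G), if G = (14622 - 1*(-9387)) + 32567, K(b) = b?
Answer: 1/51356 ≈ 1.9472e-5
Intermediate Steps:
E = -5220 (E = -29*(-30)*(-6) = 870*(-6) = -5220)
G = 56576 (G = (14622 + 9387) + 32567 = 24009 + 32567 = 56576)
1/(E + G) = 1/(-5220 + 56576) = 1/51356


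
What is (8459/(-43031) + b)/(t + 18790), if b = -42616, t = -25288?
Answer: 1833817555/279615438 ≈ 6.5584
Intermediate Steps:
(8459/(-43031) + b)/(t + 18790) = (8459/(-43031) - 42616)/(-25288 + 18790) = (8459*(-1/43031) - 42616)/(-6498) = (-8459/43031 - 42616)*(-1/6498) = -1833817555/43031*(-1/6498) = 1833817555/279615438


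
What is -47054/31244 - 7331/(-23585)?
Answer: -440359413/368444870 ≈ -1.1952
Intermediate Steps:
-47054/31244 - 7331/(-23585) = -47054*1/31244 - 7331*(-1/23585) = -23527/15622 + 7331/23585 = -440359413/368444870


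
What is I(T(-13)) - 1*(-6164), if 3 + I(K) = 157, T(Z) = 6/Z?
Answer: 6318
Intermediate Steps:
I(K) = 154 (I(K) = -3 + 157 = 154)
I(T(-13)) - 1*(-6164) = 154 - 1*(-6164) = 154 + 6164 = 6318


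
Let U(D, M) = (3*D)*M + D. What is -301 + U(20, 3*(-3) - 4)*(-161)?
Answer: 122059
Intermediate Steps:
U(D, M) = D + 3*D*M (U(D, M) = 3*D*M + D = D + 3*D*M)
-301 + U(20, 3*(-3) - 4)*(-161) = -301 + (20*(1 + 3*(3*(-3) - 4)))*(-161) = -301 + (20*(1 + 3*(-9 - 4)))*(-161) = -301 + (20*(1 + 3*(-13)))*(-161) = -301 + (20*(1 - 39))*(-161) = -301 + (20*(-38))*(-161) = -301 - 760*(-161) = -301 + 122360 = 122059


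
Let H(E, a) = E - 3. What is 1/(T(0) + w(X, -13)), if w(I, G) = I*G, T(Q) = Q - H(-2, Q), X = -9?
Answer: 1/122 ≈ 0.0081967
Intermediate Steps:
H(E, a) = -3 + E
T(Q) = 5 + Q (T(Q) = Q - (-3 - 2) = Q - 1*(-5) = Q + 5 = 5 + Q)
w(I, G) = G*I
1/(T(0) + w(X, -13)) = 1/((5 + 0) - 13*(-9)) = 1/(5 + 117) = 1/122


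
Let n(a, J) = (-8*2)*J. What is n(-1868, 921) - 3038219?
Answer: -3052955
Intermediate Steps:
n(a, J) = -16*J
n(-1868, 921) - 3038219 = -16*921 - 3038219 = -14736 - 3038219 = -3052955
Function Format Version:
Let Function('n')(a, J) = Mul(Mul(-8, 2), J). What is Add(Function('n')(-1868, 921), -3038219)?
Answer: -3052955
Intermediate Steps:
Function('n')(a, J) = Mul(-16, J)
Add(Function('n')(-1868, 921), -3038219) = Add(Mul(-16, 921), -3038219) = Add(-14736, -3038219) = -3052955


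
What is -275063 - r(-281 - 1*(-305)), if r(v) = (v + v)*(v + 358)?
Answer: -293399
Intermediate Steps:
r(v) = 2*v*(358 + v) (r(v) = (2*v)*(358 + v) = 2*v*(358 + v))
-275063 - r(-281 - 1*(-305)) = -275063 - 2*(-281 - 1*(-305))*(358 + (-281 - 1*(-305))) = -275063 - 2*(-281 + 305)*(358 + (-281 + 305)) = -275063 - 2*24*(358 + 24) = -275063 - 2*24*382 = -275063 - 1*18336 = -275063 - 18336 = -293399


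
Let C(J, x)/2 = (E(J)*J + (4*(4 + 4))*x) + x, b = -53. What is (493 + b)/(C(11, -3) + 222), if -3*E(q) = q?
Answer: -132/17 ≈ -7.7647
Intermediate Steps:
E(q) = -q/3
C(J, x) = 66*x - 2*J²/3 (C(J, x) = 2*(((-J/3)*J + (4*(4 + 4))*x) + x) = 2*((-J²/3 + (4*8)*x) + x) = 2*((-J²/3 + 32*x) + x) = 2*((32*x - J²/3) + x) = 2*(33*x - J²/3) = 66*x - 2*J²/3)
(493 + b)/(C(11, -3) + 222) = (493 - 53)/((66*(-3) - ⅔*11²) + 222) = 440/((-198 - ⅔*121) + 222) = 440/((-198 - 242/3) + 222) = 440/(-836/3 + 222) = 440/(-170/3) = 440*(-3/170) = -132/17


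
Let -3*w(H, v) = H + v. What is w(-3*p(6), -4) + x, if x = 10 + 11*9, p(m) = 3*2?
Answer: 349/3 ≈ 116.33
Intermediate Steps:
p(m) = 6
w(H, v) = -H/3 - v/3 (w(H, v) = -(H + v)/3 = -H/3 - v/3)
x = 109 (x = 10 + 99 = 109)
w(-3*p(6), -4) + x = (-(-1)*6 - ⅓*(-4)) + 109 = (-⅓*(-18) + 4/3) + 109 = (6 + 4/3) + 109 = 22/3 + 109 = 349/3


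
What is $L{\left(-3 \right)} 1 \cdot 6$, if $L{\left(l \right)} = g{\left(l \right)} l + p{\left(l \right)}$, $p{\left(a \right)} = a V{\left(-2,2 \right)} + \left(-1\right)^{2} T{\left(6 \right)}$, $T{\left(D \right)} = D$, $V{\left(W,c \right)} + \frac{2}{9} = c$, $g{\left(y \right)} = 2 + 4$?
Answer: $-104$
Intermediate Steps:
$g{\left(y \right)} = 6$
$V{\left(W,c \right)} = - \frac{2}{9} + c$
$p{\left(a \right)} = 6 + \frac{16 a}{9}$ ($p{\left(a \right)} = a \left(- \frac{2}{9} + 2\right) + \left(-1\right)^{2} \cdot 6 = a \frac{16}{9} + 1 \cdot 6 = \frac{16 a}{9} + 6 = 6 + \frac{16 a}{9}$)
$L{\left(l \right)} = 6 + \frac{70 l}{9}$ ($L{\left(l \right)} = 6 l + \left(6 + \frac{16 l}{9}\right) = 6 + \frac{70 l}{9}$)
$L{\left(-3 \right)} 1 \cdot 6 = \left(6 + \frac{70}{9} \left(-3\right)\right) 1 \cdot 6 = \left(6 - \frac{70}{3}\right) 1 \cdot 6 = \left(- \frac{52}{3}\right) 1 \cdot 6 = \left(- \frac{52}{3}\right) 6 = -104$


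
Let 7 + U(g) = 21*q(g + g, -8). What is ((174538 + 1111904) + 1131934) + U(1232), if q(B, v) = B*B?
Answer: 129915585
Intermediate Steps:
q(B, v) = B²
U(g) = -7 + 84*g² (U(g) = -7 + 21*(g + g)² = -7 + 21*(2*g)² = -7 + 21*(4*g²) = -7 + 84*g²)
((174538 + 1111904) + 1131934) + U(1232) = ((174538 + 1111904) + 1131934) + (-7 + 84*1232²) = (1286442 + 1131934) + (-7 + 84*1517824) = 2418376 + (-7 + 127497216) = 2418376 + 127497209 = 129915585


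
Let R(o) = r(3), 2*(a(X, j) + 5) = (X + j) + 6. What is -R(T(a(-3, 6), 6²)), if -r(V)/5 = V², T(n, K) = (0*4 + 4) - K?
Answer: 45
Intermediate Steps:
a(X, j) = -2 + X/2 + j/2 (a(X, j) = -5 + ((X + j) + 6)/2 = -5 + (6 + X + j)/2 = -5 + (3 + X/2 + j/2) = -2 + X/2 + j/2)
T(n, K) = 4 - K (T(n, K) = (0 + 4) - K = 4 - K)
r(V) = -5*V²
R(o) = -45 (R(o) = -5*3² = -5*9 = -45)
-R(T(a(-3, 6), 6²)) = -1*(-45) = 45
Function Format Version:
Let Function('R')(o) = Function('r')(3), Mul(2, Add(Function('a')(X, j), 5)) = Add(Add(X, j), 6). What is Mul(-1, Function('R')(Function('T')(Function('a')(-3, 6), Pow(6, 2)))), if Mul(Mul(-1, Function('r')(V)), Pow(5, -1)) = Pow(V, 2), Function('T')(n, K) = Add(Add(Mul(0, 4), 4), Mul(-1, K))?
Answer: 45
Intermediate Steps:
Function('a')(X, j) = Add(-2, Mul(Rational(1, 2), X), Mul(Rational(1, 2), j)) (Function('a')(X, j) = Add(-5, Mul(Rational(1, 2), Add(Add(X, j), 6))) = Add(-5, Mul(Rational(1, 2), Add(6, X, j))) = Add(-5, Add(3, Mul(Rational(1, 2), X), Mul(Rational(1, 2), j))) = Add(-2, Mul(Rational(1, 2), X), Mul(Rational(1, 2), j)))
Function('T')(n, K) = Add(4, Mul(-1, K)) (Function('T')(n, K) = Add(Add(0, 4), Mul(-1, K)) = Add(4, Mul(-1, K)))
Function('r')(V) = Mul(-5, Pow(V, 2))
Function('R')(o) = -45 (Function('R')(o) = Mul(-5, Pow(3, 2)) = Mul(-5, 9) = -45)
Mul(-1, Function('R')(Function('T')(Function('a')(-3, 6), Pow(6, 2)))) = Mul(-1, -45) = 45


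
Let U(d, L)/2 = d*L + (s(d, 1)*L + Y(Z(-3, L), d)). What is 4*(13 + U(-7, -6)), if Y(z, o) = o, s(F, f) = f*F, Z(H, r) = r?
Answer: 668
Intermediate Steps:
s(F, f) = F*f
U(d, L) = 2*d + 4*L*d (U(d, L) = 2*(d*L + ((d*1)*L + d)) = 2*(L*d + (d*L + d)) = 2*(L*d + (L*d + d)) = 2*(L*d + (d + L*d)) = 2*(d + 2*L*d) = 2*d + 4*L*d)
4*(13 + U(-7, -6)) = 4*(13 + 2*(-7)*(1 + 2*(-6))) = 4*(13 + 2*(-7)*(1 - 12)) = 4*(13 + 2*(-7)*(-11)) = 4*(13 + 154) = 4*167 = 668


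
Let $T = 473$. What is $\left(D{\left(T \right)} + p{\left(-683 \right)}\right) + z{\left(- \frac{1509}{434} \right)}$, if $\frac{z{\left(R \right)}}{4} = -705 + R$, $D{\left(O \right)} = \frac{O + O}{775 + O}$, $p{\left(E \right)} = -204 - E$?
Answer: $- \frac{318770719}{135408} \approx -2354.1$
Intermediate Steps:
$D{\left(O \right)} = \frac{2 O}{775 + O}$
$z{\left(R \right)} = -2820 + 4 R$ ($z{\left(R \right)} = 4 \left(-705 + R\right) = -2820 + 4 R$)
$\left(D{\left(T \right)} + p{\left(-683 \right)}\right) + z{\left(- \frac{1509}{434} \right)} = \left(2 \cdot 473 \frac{1}{775 + 473} - -479\right) - \left(2820 - 4 \left(- \frac{1509}{434}\right)\right) = \left(2 \cdot 473 \cdot \frac{1}{1248} + \left(-204 + 683\right)\right) - \left(2820 - 4 \left(\left(-1509\right) \frac{1}{434}\right)\right) = \left(2 \cdot 473 \cdot \frac{1}{1248} + 479\right) + \left(-2820 + 4 \left(- \frac{1509}{434}\right)\right) = \left(\frac{473}{624} + 479\right) - \frac{614958}{217} = \frac{299369}{624} - \frac{614958}{217} = - \frac{318770719}{135408}$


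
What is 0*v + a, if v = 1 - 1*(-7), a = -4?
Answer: -4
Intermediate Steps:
v = 8 (v = 1 + 7 = 8)
0*v + a = 0*8 - 4 = 0 - 4 = -4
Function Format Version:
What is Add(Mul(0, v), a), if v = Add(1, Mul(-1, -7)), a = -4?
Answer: -4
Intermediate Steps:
v = 8 (v = Add(1, 7) = 8)
Add(Mul(0, v), a) = Add(Mul(0, 8), -4) = Add(0, -4) = -4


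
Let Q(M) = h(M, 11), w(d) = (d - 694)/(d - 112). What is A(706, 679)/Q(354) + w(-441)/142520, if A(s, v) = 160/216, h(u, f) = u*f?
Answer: 169560283/828630007128 ≈ 0.00020463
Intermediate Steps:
h(u, f) = f*u
w(d) = (-694 + d)/(-112 + d)
Q(M) = 11*M
A(s, v) = 20/27 (A(s, v) = 160*(1/216) = 20/27)
A(706, 679)/Q(354) + w(-441)/142520 = 20/(27*((11*354))) + ((-694 - 441)/(-112 - 441))/142520 = (20/27)/3894 + (-1135/(-553))*(1/142520) = (20/27)*(1/3894) - 1/553*(-1135)*(1/142520) = 10/52569 + (1135/553)*(1/142520) = 10/52569 + 227/15762712 = 169560283/828630007128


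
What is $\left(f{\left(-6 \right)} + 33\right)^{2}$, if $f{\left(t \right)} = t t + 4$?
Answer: $5329$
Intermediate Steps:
$f{\left(t \right)} = 4 + t^{2}$ ($f{\left(t \right)} = t^{2} + 4 = 4 + t^{2}$)
$\left(f{\left(-6 \right)} + 33\right)^{2} = \left(\left(4 + \left(-6\right)^{2}\right) + 33\right)^{2} = \left(\left(4 + 36\right) + 33\right)^{2} = \left(40 + 33\right)^{2} = 73^{2} = 5329$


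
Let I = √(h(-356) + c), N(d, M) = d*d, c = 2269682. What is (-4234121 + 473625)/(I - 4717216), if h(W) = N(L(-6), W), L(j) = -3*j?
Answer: 8869535949568/11126062260325 + 1880248*√2270006/11126062260325 ≈ 0.79744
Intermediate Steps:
N(d, M) = d²
h(W) = 324 (h(W) = (-3*(-6))² = 18² = 324)
I = √2270006 (I = √(324 + 2269682) = √2270006 ≈ 1506.7)
(-4234121 + 473625)/(I - 4717216) = (-4234121 + 473625)/(√2270006 - 4717216) = -3760496/(-4717216 + √2270006)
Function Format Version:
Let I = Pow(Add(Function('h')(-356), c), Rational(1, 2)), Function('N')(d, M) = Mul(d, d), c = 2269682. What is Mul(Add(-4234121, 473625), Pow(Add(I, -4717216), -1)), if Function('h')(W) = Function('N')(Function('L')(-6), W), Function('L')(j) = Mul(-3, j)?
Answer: Add(Rational(8869535949568, 11126062260325), Mul(Rational(1880248, 11126062260325), Pow(2270006, Rational(1, 2)))) ≈ 0.79744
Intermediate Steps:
Function('N')(d, M) = Pow(d, 2)
Function('h')(W) = 324 (Function('h')(W) = Pow(Mul(-3, -6), 2) = Pow(18, 2) = 324)
I = Pow(2270006, Rational(1, 2)) (I = Pow(Add(324, 2269682), Rational(1, 2)) = Pow(2270006, Rational(1, 2)) ≈ 1506.7)
Mul(Add(-4234121, 473625), Pow(Add(I, -4717216), -1)) = Mul(Add(-4234121, 473625), Pow(Add(Pow(2270006, Rational(1, 2)), -4717216), -1)) = Mul(-3760496, Pow(Add(-4717216, Pow(2270006, Rational(1, 2))), -1))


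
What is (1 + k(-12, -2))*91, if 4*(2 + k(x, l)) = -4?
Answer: -182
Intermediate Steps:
k(x, l) = -3 (k(x, l) = -2 + (¼)*(-4) = -2 - 1 = -3)
(1 + k(-12, -2))*91 = (1 - 3)*91 = -2*91 = -182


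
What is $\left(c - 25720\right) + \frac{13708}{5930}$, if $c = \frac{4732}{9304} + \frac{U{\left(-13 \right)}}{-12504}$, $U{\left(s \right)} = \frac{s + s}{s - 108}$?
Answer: $- \frac{67086030147426881}{2608607581140} \approx -25717.0$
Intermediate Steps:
$U{\left(s \right)} = \frac{2 s}{-108 + s}$
$c = \frac{447449899}{879800196}$ ($c = \frac{4732}{9304} + \frac{2 \left(-13\right) \frac{1}{-108 - 13}}{-12504} = 4732 \cdot \frac{1}{9304} + 2 \left(-13\right) \frac{1}{-121} \left(- \frac{1}{12504}\right) = \frac{1183}{2326} + 2 \left(-13\right) \left(- \frac{1}{121}\right) \left(- \frac{1}{12504}\right) = \frac{1183}{2326} + \frac{26}{121} \left(- \frac{1}{12504}\right) = \frac{1183}{2326} - \frac{13}{756492} = \frac{447449899}{879800196} \approx 0.50858$)
$\left(c - 25720\right) + \frac{13708}{5930} = \left(\frac{447449899}{879800196} - 25720\right) + \frac{13708}{5930} = - \frac{22628013591221}{879800196} + 13708 \cdot \frac{1}{5930} = - \frac{22628013591221}{879800196} + \frac{6854}{2965} = - \frac{67086030147426881}{2608607581140}$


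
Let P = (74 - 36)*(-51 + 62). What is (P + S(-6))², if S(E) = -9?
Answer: 167281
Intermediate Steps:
P = 418 (P = 38*11 = 418)
(P + S(-6))² = (418 - 9)² = 409² = 167281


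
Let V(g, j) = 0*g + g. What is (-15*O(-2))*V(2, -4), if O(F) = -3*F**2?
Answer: 360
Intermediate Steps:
V(g, j) = g (V(g, j) = 0 + g = g)
(-15*O(-2))*V(2, -4) = -(-45)*(-2)**2*2 = -(-45)*4*2 = -15*(-12)*2 = 180*2 = 360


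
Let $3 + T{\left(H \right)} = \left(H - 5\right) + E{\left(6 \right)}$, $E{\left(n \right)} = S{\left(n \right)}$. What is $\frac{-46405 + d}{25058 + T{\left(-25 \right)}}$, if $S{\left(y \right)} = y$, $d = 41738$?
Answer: $- \frac{4667}{25031} \approx -0.18645$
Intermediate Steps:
$E{\left(n \right)} = n$
$T{\left(H \right)} = -2 + H$ ($T{\left(H \right)} = -3 + \left(\left(H - 5\right) + 6\right) = -3 + \left(\left(-5 + H\right) + 6\right) = -3 + \left(1 + H\right) = -2 + H$)
$\frac{-46405 + d}{25058 + T{\left(-25 \right)}} = \frac{-46405 + 41738}{25058 - 27} = - \frac{4667}{25058 - 27} = - \frac{4667}{25031}$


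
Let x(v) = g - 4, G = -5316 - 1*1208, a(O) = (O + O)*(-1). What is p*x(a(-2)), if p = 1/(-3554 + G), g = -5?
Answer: 9/10078 ≈ 0.00089303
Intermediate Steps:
a(O) = -2*O (a(O) = (2*O)*(-1) = -2*O)
G = -6524 (G = -5316 - 1208 = -6524)
x(v) = -9 (x(v) = -5 - 4 = -9)
p = -1/10078 (p = 1/(-3554 - 6524) = 1/(-10078) = -1/10078 ≈ -9.9226e-5)
p*x(a(-2)) = -1/10078*(-9) = 9/10078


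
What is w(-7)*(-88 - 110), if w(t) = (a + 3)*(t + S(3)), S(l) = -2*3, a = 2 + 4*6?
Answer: 74646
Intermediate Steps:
a = 26 (a = 2 + 24 = 26)
S(l) = -6
w(t) = -174 + 29*t (w(t) = (26 + 3)*(t - 6) = 29*(-6 + t) = -174 + 29*t)
w(-7)*(-88 - 110) = (-174 + 29*(-7))*(-88 - 110) = (-174 - 203)*(-198) = -377*(-198) = 74646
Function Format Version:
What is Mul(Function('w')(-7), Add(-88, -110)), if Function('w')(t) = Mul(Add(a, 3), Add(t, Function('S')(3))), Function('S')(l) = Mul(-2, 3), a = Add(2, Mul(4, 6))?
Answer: 74646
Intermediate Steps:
a = 26 (a = Add(2, 24) = 26)
Function('S')(l) = -6
Function('w')(t) = Add(-174, Mul(29, t)) (Function('w')(t) = Mul(Add(26, 3), Add(t, -6)) = Mul(29, Add(-6, t)) = Add(-174, Mul(29, t)))
Mul(Function('w')(-7), Add(-88, -110)) = Mul(Add(-174, Mul(29, -7)), Add(-88, -110)) = Mul(Add(-174, -203), -198) = Mul(-377, -198) = 74646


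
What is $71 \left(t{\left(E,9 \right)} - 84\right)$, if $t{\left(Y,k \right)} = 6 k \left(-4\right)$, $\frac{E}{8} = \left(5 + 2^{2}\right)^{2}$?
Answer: $-21300$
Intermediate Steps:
$E = 648$ ($E = 8 \left(5 + 2^{2}\right)^{2} = 8 \left(5 + 4\right)^{2} = 8 \cdot 9^{2} = 8 \cdot 81 = 648$)
$t{\left(Y,k \right)} = - 24 k$
$71 \left(t{\left(E,9 \right)} - 84\right) = 71 \left(\left(-24\right) 9 - 84\right) = 71 \left(-216 - 84\right) = 71 \left(-300\right) = -21300$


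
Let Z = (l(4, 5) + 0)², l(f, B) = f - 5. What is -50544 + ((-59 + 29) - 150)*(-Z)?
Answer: -50364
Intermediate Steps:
l(f, B) = -5 + f
Z = 1 (Z = ((-5 + 4) + 0)² = (-1 + 0)² = (-1)² = 1)
-50544 + ((-59 + 29) - 150)*(-Z) = -50544 + ((-59 + 29) - 150)*(-1*1) = -50544 + (-30 - 150)*(-1) = -50544 - 180*(-1) = -50544 + 180 = -50364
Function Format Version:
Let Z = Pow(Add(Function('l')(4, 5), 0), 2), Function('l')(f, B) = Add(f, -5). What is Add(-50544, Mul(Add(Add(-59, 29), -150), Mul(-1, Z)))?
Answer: -50364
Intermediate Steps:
Function('l')(f, B) = Add(-5, f)
Z = 1 (Z = Pow(Add(Add(-5, 4), 0), 2) = Pow(Add(-1, 0), 2) = Pow(-1, 2) = 1)
Add(-50544, Mul(Add(Add(-59, 29), -150), Mul(-1, Z))) = Add(-50544, Mul(Add(Add(-59, 29), -150), Mul(-1, 1))) = Add(-50544, Mul(Add(-30, -150), -1)) = Add(-50544, Mul(-180, -1)) = Add(-50544, 180) = -50364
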